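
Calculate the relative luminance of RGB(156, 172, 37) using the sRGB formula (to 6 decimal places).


Linearize each channel (sRGB transfer function): c = v/255; c_lin = c/12.92 if c ≤ 0.04045, else ((c+0.055)/1.055)^2.4
  R: 156/255 ≈ 0.611765 > 0.04045 → ((0.611765+0.055)/1.055)^2.4 ≈ 0.332452
  G: 172/255 ≈ 0.674510 > 0.04045 → ((0.674510+0.055)/1.055)^2.4 ≈ 0.412543
  B: 37/255 ≈ 0.145098 > 0.04045 → ((0.145098+0.055)/1.055)^2.4 ≈ 0.018500
R_lin = 0.332452, G_lin = 0.412543, B_lin = 0.018500
L = 0.2126×R + 0.7152×G + 0.0722×B
L = 0.2126×0.332452 + 0.7152×0.412543 + 0.0722×0.018500
L ≈ 0.367065


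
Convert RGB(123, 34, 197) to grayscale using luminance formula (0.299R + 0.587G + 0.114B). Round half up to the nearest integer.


Gray = 0.299×R + 0.587×G + 0.114×B
Gray = 0.299×123 + 0.587×34 + 0.114×197
Gray = 36.777 + 19.958 + 22.458
Gray = 79.193 → round half up → 79
Gray = 79


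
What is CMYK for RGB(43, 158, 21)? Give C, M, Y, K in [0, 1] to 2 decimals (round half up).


R'=43/255≈0.1686, G'=158/255≈0.6196, B'=21/255≈0.0824
K = 1 - max(R',G',B') = 1 - 158/255 = 97/255 = 0.38039… → 0.38
(1-R'-K)/(1-K) simplifies to (max-R)/max with max = 158:
C = (158-43)/158 = 115/158 = 0.72784… → 0.73
M = (158-158)/158 = 0/158 = 0 → 0.00
Y = (158-21)/158 = 137/158 = 0.86708… → 0.87
= CMYK(0.73, 0.00, 0.87, 0.38)


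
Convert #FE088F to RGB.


FE → 254 (R)
08 → 8 (G)
8F → 143 (B)
= RGB(254, 8, 143)


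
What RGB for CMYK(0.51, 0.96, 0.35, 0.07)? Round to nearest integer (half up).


R = 255 × (1-C) × (1-K) = 255 × 0.49 × 0.93 = 116.2035 → 116
G = 255 × (1-M) × (1-K) = 255 × 0.04 × 0.93 = 9.486 → 9
B = 255 × (1-Y) × (1-K) = 255 × 0.65 × 0.93 = 154.1475 → 154
= RGB(116, 9, 154)


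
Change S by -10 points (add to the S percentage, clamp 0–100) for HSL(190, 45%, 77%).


Original S = 45%
Adjustment = -10 percentage points
New S = 45 + (-10) = 35
Clamp to [0, 100] → 35
= HSL(190°, 35%, 77%)


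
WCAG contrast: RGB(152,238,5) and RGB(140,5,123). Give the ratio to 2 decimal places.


Linearize each sRGB channel c=v/255: c/12.92 if c ≤ 0.04045 else ((c+0.055)/1.055)^2.4
L = 0.2126×R_lin + 0.7152×G_lin + 0.0722×B_lin
Color 1 (152,238,5):
  R=152: 152/255≈0.5961 > 0.04045 → ((0.5961+0.055)/1.055)^2.4 ≈ 0.31399
  G=238: 238/255≈0.9333 > 0.04045 → ((0.9333+0.055)/1.055)^2.4 ≈ 0.85499
  B=5: 5/255≈0.0196 ≤ 0.04045 → 0.0196/12.92 ≈ 0.00152
  L1 = 0.2126×0.31399 + 0.7152×0.85499 + 0.0722×0.00152 ≈ 0.67835
Color 2 (140,5,123):
  R=140: 140/255≈0.5490 > 0.04045 → ((0.5490+0.055)/1.055)^2.4 ≈ 0.26225
  G=5: 5/255≈0.0196 ≤ 0.04045 → 0.0196/12.92 ≈ 0.00152
  B=123: 123/255≈0.4824 > 0.04045 → ((0.4824+0.055)/1.055)^2.4 ≈ 0.19807
  L2 = 0.2126×0.26225 + 0.7152×0.00152 + 0.0722×0.19807 ≈ 0.07114
Lighter = 0.67835, Darker = 0.07114
Ratio = (L_lighter + 0.05) / (L_darker + 0.05)
Ratio = (0.67835 + 0.05) / (0.07114 + 0.05) = 0.72835 / 0.12114 ≈ 6.0125
Ratio ≈ 6.01:1


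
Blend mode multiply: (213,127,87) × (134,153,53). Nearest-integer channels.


Multiply: C = A×B/255, rounded to nearest integer
R: 213×134/255 = 28542/255 ≈ 111.929 → 112
G: 127×153/255 = 19431/255 ≈ 76.200 → 76
B: 87×53/255 = 4611/255 ≈ 18.082 → 18
= RGB(112, 76, 18)


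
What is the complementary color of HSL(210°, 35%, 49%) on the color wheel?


Complement = opposite side of color wheel = hue + 180°
H' = (210 + 180) mod 360 = 30°
S and L unchanged.
= HSL(30°, 35%, 49%)


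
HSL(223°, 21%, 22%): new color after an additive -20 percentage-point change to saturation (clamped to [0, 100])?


Original S = 21%
Adjustment = -20 percentage points
New S = 21 + (-20) = 1
Clamp to [0, 100] → 1
= HSL(223°, 1%, 22%)


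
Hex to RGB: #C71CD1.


C7 → 199 (R)
1C → 28 (G)
D1 → 209 (B)
= RGB(199, 28, 209)


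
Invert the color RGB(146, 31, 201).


Invert: (255-R, 255-G, 255-B)
R: 255-146 = 109
G: 255-31 = 224
B: 255-201 = 54
= RGB(109, 224, 54)


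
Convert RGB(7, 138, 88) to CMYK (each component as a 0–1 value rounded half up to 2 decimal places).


R'=7/255≈0.0275, G'=138/255≈0.5412, B'=88/255≈0.3451
K = 1 - max(R',G',B') = 1 - 138/255 = 117/255 = 0.45882… → 0.46
(1-R'-K)/(1-K) simplifies to (max-R)/max with max = 138:
C = (138-7)/138 = 131/138 = 0.94927… → 0.95
M = (138-138)/138 = 0/138 = 0 → 0.00
Y = (138-88)/138 = 50/138 = 0.36231… → 0.36
= CMYK(0.95, 0.00, 0.36, 0.46)


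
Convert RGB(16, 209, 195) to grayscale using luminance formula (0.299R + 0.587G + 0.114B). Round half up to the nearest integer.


Gray = 0.299×R + 0.587×G + 0.114×B
Gray = 0.299×16 + 0.587×209 + 0.114×195
Gray = 4.784 + 122.683 + 22.230
Gray = 149.697 → round half up → 150
Gray = 150


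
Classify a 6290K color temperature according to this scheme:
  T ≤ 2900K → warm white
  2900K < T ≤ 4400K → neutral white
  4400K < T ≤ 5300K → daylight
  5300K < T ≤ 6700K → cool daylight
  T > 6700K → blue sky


Temperature: 6290K
5300K < 6290K ≤ 6700K → cool daylight
Classification: cool daylight


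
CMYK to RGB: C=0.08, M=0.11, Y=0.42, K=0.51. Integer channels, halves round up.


R = 255 × (1-C) × (1-K) = 255 × 0.92 × 0.49 = 114.954 → 115
G = 255 × (1-M) × (1-K) = 255 × 0.89 × 0.49 = 111.2055 → 111
B = 255 × (1-Y) × (1-K) = 255 × 0.58 × 0.49 = 72.471 → 72
= RGB(115, 111, 72)


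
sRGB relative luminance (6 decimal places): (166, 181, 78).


Linearize each channel (sRGB transfer function): c = v/255; c_lin = c/12.92 if c ≤ 0.04045, else ((c+0.055)/1.055)^2.4
  R: 166/255 ≈ 0.650980 > 0.04045 → ((0.650980+0.055)/1.055)^2.4 ≈ 0.381326
  G: 181/255 ≈ 0.709804 > 0.04045 → ((0.709804+0.055)/1.055)^2.4 ≈ 0.462077
  B: 78/255 ≈ 0.305882 > 0.04045 → ((0.305882+0.055)/1.055)^2.4 ≈ 0.076185
R_lin = 0.381326, G_lin = 0.462077, B_lin = 0.076185
L = 0.2126×R + 0.7152×G + 0.0722×B
L = 0.2126×0.381326 + 0.7152×0.462077 + 0.0722×0.076185
L ≈ 0.417048


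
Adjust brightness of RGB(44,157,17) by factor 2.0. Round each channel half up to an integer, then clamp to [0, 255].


Multiply each channel by 2.0, round half up, clamp to [0, 255]
R: 44×2.0 = 88
G: 157×2.0 = 314 → clamp → 255
B: 17×2.0 = 34
= RGB(88, 255, 34)


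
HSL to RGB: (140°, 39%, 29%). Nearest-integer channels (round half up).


H=140°, S=0.39, L=0.29
C = (1-|2L-1|)×S = (1-|-0.42|)×0.39 = 0.2262
H' = H/60 = 140/60 ≈ 2.3333; X = C×(1-|H' mod 2 - 1|) = 0.0754
m = L - C/2 = 0.29 - 0.1131 = 0.1769
Sector ⌊H'⌋ = 2 → (R',G',B') = (0.0, 0.2262, 0.0754)
RGB = ((R'+m)×255, (G'+m)×255, (B'+m)×255) = (45.1095, 102.7905, 64.3365)
Round half up → RGB(45, 103, 64)


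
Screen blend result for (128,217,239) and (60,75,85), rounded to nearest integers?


Screen: C = 255 - (255-A)×(255-B)/255, rounded to nearest integer
R: 255 - (255-128)×(255-60)/255 = 255 - 24765/255 ≈ 255 - 97.118 = 157.882 → 158
G: 255 - (255-217)×(255-75)/255 = 255 - 6840/255 ≈ 255 - 26.824 = 228.176 → 228
B: 255 - (255-239)×(255-85)/255 = 255 - 2720/255 ≈ 255 - 10.667 = 244.333 → 244
= RGB(158, 228, 244)


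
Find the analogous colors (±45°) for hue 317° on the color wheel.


Base hue: 317°
Left analog: (317 - 45) mod 360 = 272°
Right analog: (317 + 45) mod 360 = 2°
Analogous hues = 272° and 2°


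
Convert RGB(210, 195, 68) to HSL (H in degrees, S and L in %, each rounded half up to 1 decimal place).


Normalize: R'=210/255≈0.8235, G'=195/255≈0.7647, B'=68/255≈0.2667
Max=210/255, Min=68/255, Δ=Max-Min=142/255
L = (Max+Min)/2 = (210+68)/510 = 278/510 = 0.54509… → L = 54.5%
L > 0.5 → S = Δ/(2-Max-Min) = 142/(510-210-68) = 142/232 = 0.61206… → S = 61.2%
(the 1/255 factors cancel in S and H, so raw channel differences can be used)
Max is R' → H = 60 × (((G-B)/Δ) mod 6) = 60 × (((195-68)/142) mod 6)
  127/142 = 0.8943…
  H = 60 × 0.8943… = 53.661…° → H = 53.7°
= HSL(53.7°, 61.2%, 54.5%)


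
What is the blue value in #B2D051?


Color: #B2D051
R = B2 = 178
G = D0 = 208
B = 51 = 81
Blue = 81


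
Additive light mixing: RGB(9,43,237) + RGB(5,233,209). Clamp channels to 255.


Additive: each channel = min(255, C₁+C₂)
R: 9+5 = 14 → 14
G: 43+233 = 276 → 255
B: 237+209 = 446 → 255
= RGB(14, 255, 255)


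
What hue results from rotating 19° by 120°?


New hue = (H + rotation) mod 360
New hue = (19 + 120) mod 360
= 139 mod 360
= 139°


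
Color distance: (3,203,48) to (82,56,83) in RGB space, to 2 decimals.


d = √[(R₁-R₂)² + (G₁-G₂)² + (B₁-B₂)²]
d = √[(3-82)² + (203-56)² + (48-83)²]
d = √[6241 + 21609 + 1225]
d = √29075
d ≈ 170.51


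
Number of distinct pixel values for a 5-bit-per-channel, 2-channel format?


Total bits = 5 bits/channel × 2 channels = 10 bits
Distinct pixel values = 2^10
= 1,024 pixel values


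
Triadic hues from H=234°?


Triadic: equally spaced at 120° intervals
H1 = 234°
H2 = (234 + 120) mod 360 = 354°
H3 = (234 + 240) mod 360 = 114°
Triadic = 234°, 354°, 114°


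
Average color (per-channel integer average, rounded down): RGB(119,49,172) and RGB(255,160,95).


Midpoint: each channel = ⌊(C₁+C₂)/2⌋
R: ⌊(119+255)/2⌋ = 187
G: ⌊(49+160)/2⌋ = 104
B: ⌊(172+95)/2⌋ = 133
= RGB(187, 104, 133)


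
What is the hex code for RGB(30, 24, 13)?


R = 30 → 1E (hex)
G = 24 → 18 (hex)
B = 13 → 0D (hex)
Hex = #1E180D


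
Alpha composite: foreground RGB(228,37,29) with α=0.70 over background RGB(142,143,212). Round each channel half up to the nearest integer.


C = α×F + (1-α)×B, with 1-α = 0.30
R: 0.70×228 + 0.30×142 = 159.60 + 42.60 = 202.20 → 202
G: 0.70×37 + 0.30×143 = 25.90 + 42.90 = 68.80 → 69
B: 0.70×29 + 0.30×212 = 20.30 + 63.60 = 83.90 → 84
= RGB(202, 69, 84)


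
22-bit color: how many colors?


Colors = 2^bits = 2^22
= 4,194,304 colors


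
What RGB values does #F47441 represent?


F4 → 244 (R)
74 → 116 (G)
41 → 65 (B)
= RGB(244, 116, 65)


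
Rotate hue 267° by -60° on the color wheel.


New hue = (H + rotation) mod 360
New hue = (267 -60) mod 360
= 207 mod 360
= 207°


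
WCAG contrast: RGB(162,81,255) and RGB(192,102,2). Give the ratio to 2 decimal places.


Linearize each sRGB channel c=v/255: c/12.92 if c ≤ 0.04045 else ((c+0.055)/1.055)^2.4
L = 0.2126×R_lin + 0.7152×G_lin + 0.0722×B_lin
Color 1 (162,81,255):
  R=162: 162/255≈0.6353 > 0.04045 → ((0.6353+0.055)/1.055)^2.4 ≈ 0.36131
  G=81: 81/255≈0.3176 > 0.04045 → ((0.3176+0.055)/1.055)^2.4 ≈ 0.08228
  B=255: 255/255≈1.0000 > 0.04045 → ((1.0000+0.055)/1.055)^2.4 ≈ 1.00000
  L1 = 0.2126×0.36131 + 0.7152×0.08228 + 0.0722×1.00000 ≈ 0.20786
Color 2 (192,102,2):
  R=192: 192/255≈0.7529 > 0.04045 → ((0.7529+0.055)/1.055)^2.4 ≈ 0.52712
  G=102: 102/255≈0.4000 > 0.04045 → ((0.4000+0.055)/1.055)^2.4 ≈ 0.13287
  B=2: 2/255≈0.0078 ≤ 0.04045 → 0.0078/12.92 ≈ 0.00061
  L2 = 0.2126×0.52712 + 0.7152×0.13287 + 0.0722×0.00061 ≈ 0.20714
Lighter = 0.20786, Darker = 0.20714
Ratio = (L_lighter + 0.05) / (L_darker + 0.05)
Ratio = (0.20786 + 0.05) / (0.20714 + 0.05) = 0.25786 / 0.25714 ≈ 1.0028
Ratio ≈ 1.00:1


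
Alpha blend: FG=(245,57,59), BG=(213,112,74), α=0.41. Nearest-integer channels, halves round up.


C = α×F + (1-α)×B, with 1-α = 0.59
R: 0.41×245 + 0.59×213 = 100.45 + 125.67 = 226.12 → 226
G: 0.41×57 + 0.59×112 = 23.37 + 66.08 = 89.45 → 89
B: 0.41×59 + 0.59×74 = 24.19 + 43.66 = 67.85 → 68
= RGB(226, 89, 68)


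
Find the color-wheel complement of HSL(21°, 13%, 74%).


Complement = opposite side of color wheel = hue + 180°
H' = (21 + 180) mod 360 = 201°
S and L unchanged.
= HSL(201°, 13%, 74%)


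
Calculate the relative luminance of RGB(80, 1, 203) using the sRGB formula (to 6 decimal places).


Linearize each channel (sRGB transfer function): c = v/255; c_lin = c/12.92 if c ≤ 0.04045, else ((c+0.055)/1.055)^2.4
  R: 80/255 ≈ 0.313725 > 0.04045 → ((0.313725+0.055)/1.055)^2.4 ≈ 0.080220
  G: 1/255 ≈ 0.003922 ≤ 0.04045 → 0.003922/12.92 ≈ 0.000304
  B: 203/255 ≈ 0.796078 > 0.04045 → ((0.796078+0.055)/1.055)^2.4 ≈ 0.597202
R_lin = 0.080220, G_lin = 0.000304, B_lin = 0.597202
L = 0.2126×R + 0.7152×G + 0.0722×B
L = 0.2126×0.080220 + 0.7152×0.000304 + 0.0722×0.597202
L ≈ 0.060390


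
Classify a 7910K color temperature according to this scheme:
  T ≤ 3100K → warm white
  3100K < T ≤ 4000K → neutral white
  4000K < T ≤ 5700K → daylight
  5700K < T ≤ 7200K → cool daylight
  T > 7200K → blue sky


Temperature: 7910K
7910K > 7200K → blue sky
Classification: blue sky


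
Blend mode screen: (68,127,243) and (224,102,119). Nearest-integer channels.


Screen: C = 255 - (255-A)×(255-B)/255, rounded to nearest integer
R: 255 - (255-68)×(255-224)/255 = 255 - 5797/255 ≈ 255 - 22.733 = 232.267 → 232
G: 255 - (255-127)×(255-102)/255 = 255 - 19584/255 ≈ 255 - 76.800 = 178.200 → 178
B: 255 - (255-243)×(255-119)/255 = 255 - 1632/255 ≈ 255 - 6.400 = 248.600 → 249
= RGB(232, 178, 249)


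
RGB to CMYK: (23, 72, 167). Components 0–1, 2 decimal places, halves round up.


R'=23/255≈0.0902, G'=72/255≈0.2824, B'=167/255≈0.6549
K = 1 - max(R',G',B') = 1 - 167/255 = 88/255 = 0.34509… → 0.35
(1-R'-K)/(1-K) simplifies to (max-R)/max with max = 167:
C = (167-23)/167 = 144/167 = 0.86227… → 0.86
M = (167-72)/167 = 95/167 = 0.56886… → 0.57
Y = (167-167)/167 = 0/167 = 0 → 0.00
= CMYK(0.86, 0.57, 0.00, 0.35)


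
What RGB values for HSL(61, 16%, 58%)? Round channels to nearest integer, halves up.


H=61°, S=0.16, L=0.58
C = (1-|2L-1|)×S = (1-|0.16|)×0.16 = 0.1344
H' = H/60 = 61/60 ≈ 1.0167; X = C×(1-|H' mod 2 - 1|) = 0.13216
m = L - C/2 = 0.58 - 0.0672 = 0.5128
Sector ⌊H'⌋ = 1 → (R',G',B') = (0.13216, 0.1344, 0.0)
RGB = ((R'+m)×255, (G'+m)×255, (B'+m)×255) = (164.4648, 165.036, 130.764)
Round half up → RGB(164, 165, 131)


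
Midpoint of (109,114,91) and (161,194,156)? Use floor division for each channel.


Midpoint: each channel = ⌊(C₁+C₂)/2⌋
R: ⌊(109+161)/2⌋ = 135
G: ⌊(114+194)/2⌋ = 154
B: ⌊(91+156)/2⌋ = 123
= RGB(135, 154, 123)


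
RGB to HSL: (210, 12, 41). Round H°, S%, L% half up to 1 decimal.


Normalize: R'=210/255≈0.8235, G'=12/255≈0.0471, B'=41/255≈0.1608
Max=210/255, Min=12/255, Δ=Max-Min=198/255
L = (Max+Min)/2 = (210+12)/510 = 222/510 = 0.43529… → L = 43.5%
L ≤ 0.5 → S = Δ/(Max+Min) = 198/(210+12) = 198/222 = 0.89189… → S = 89.2%
(the 1/255 factors cancel in S and H, so raw channel differences can be used)
Max is R' → H = 60 × (((G-B)/Δ) mod 6) = 60 × (((12-41)/198) mod 6)
  (-29)/198 = -0.1464…; negative, so add 6 → 5.8535…
  H = 60 × 5.8535… = 351.212…° → H = 351.2°
= HSL(351.2°, 89.2%, 43.5%)


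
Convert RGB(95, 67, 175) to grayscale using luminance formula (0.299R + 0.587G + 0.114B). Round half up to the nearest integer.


Gray = 0.299×R + 0.587×G + 0.114×B
Gray = 0.299×95 + 0.587×67 + 0.114×175
Gray = 28.405 + 39.329 + 19.950
Gray = 87.684 → round half up → 88
Gray = 88


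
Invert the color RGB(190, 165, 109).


Invert: (255-R, 255-G, 255-B)
R: 255-190 = 65
G: 255-165 = 90
B: 255-109 = 146
= RGB(65, 90, 146)


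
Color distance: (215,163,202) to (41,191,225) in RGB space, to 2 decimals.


d = √[(R₁-R₂)² + (G₁-G₂)² + (B₁-B₂)²]
d = √[(215-41)² + (163-191)² + (202-225)²]
d = √[30276 + 784 + 529]
d = √31589
d ≈ 177.73


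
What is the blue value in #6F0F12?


Color: #6F0F12
R = 6F = 111
G = 0F = 15
B = 12 = 18
Blue = 18


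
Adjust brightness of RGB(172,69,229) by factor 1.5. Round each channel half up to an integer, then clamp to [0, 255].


Multiply each channel by 1.5, round half up, clamp to [0, 255]
R: 172×1.5 = 258 → clamp → 255
G: 69×1.5 = 103.5 → round → 104
B: 229×1.5 = 343.5 → round → 344 → clamp → 255
= RGB(255, 104, 255)


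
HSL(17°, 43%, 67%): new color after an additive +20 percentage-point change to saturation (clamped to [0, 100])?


Original S = 43%
Adjustment = +20 percentage points
New S = 43 + (20) = 63
Clamp to [0, 100] → 63
= HSL(17°, 63%, 67%)


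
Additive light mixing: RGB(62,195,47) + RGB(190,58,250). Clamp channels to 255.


Additive: each channel = min(255, C₁+C₂)
R: 62+190 = 252 → 252
G: 195+58 = 253 → 253
B: 47+250 = 297 → 255
= RGB(252, 253, 255)


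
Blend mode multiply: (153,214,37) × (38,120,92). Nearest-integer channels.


Multiply: C = A×B/255, rounded to nearest integer
R: 153×38/255 = 5814/255 ≈ 22.800 → 23
G: 214×120/255 = 25680/255 ≈ 100.706 → 101
B: 37×92/255 = 3404/255 ≈ 13.349 → 13
= RGB(23, 101, 13)


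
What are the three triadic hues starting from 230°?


Triadic: equally spaced at 120° intervals
H1 = 230°
H2 = (230 + 120) mod 360 = 350°
H3 = (230 + 240) mod 360 = 110°
Triadic = 230°, 350°, 110°


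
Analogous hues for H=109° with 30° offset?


Base hue: 109°
Left analog: (109 - 30) mod 360 = 79°
Right analog: (109 + 30) mod 360 = 139°
Analogous hues = 79° and 139°


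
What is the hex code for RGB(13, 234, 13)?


R = 13 → 0D (hex)
G = 234 → EA (hex)
B = 13 → 0D (hex)
Hex = #0DEA0D


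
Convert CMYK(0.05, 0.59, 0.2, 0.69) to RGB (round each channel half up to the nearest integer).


R = 255 × (1-C) × (1-K) = 255 × 0.95 × 0.31 = 75.0975 → 75
G = 255 × (1-M) × (1-K) = 255 × 0.41 × 0.31 = 32.4105 → 32
B = 255 × (1-Y) × (1-K) = 255 × 0.80 × 0.31 = 63.24 → 63
= RGB(75, 32, 63)


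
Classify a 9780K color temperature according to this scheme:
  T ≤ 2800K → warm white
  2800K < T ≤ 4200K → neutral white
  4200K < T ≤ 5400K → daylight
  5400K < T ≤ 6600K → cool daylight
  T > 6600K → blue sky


Temperature: 9780K
9780K > 6600K → blue sky
Classification: blue sky


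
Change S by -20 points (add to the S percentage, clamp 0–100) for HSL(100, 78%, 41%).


Original S = 78%
Adjustment = -20 percentage points
New S = 78 + (-20) = 58
Clamp to [0, 100] → 58
= HSL(100°, 58%, 41%)


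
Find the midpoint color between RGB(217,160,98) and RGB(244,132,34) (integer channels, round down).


Midpoint: each channel = ⌊(C₁+C₂)/2⌋
R: ⌊(217+244)/2⌋ = 230
G: ⌊(160+132)/2⌋ = 146
B: ⌊(98+34)/2⌋ = 66
= RGB(230, 146, 66)


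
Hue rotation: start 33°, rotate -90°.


New hue = (H + rotation) mod 360
New hue = (33 -90) mod 360
= -57 mod 360
= 303°


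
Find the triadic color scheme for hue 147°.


Triadic: equally spaced at 120° intervals
H1 = 147°
H2 = (147 + 120) mod 360 = 267°
H3 = (147 + 240) mod 360 = 27°
Triadic = 147°, 267°, 27°


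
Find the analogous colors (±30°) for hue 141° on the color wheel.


Base hue: 141°
Left analog: (141 - 30) mod 360 = 111°
Right analog: (141 + 30) mod 360 = 171°
Analogous hues = 111° and 171°


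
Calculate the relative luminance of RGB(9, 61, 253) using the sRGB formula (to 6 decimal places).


Linearize each channel (sRGB transfer function): c = v/255; c_lin = c/12.92 if c ≤ 0.04045, else ((c+0.055)/1.055)^2.4
  R: 9/255 ≈ 0.035294 ≤ 0.04045 → 0.035294/12.92 ≈ 0.002732
  G: 61/255 ≈ 0.239216 > 0.04045 → ((0.239216+0.055)/1.055)^2.4 ≈ 0.046665
  B: 253/255 ≈ 0.992157 > 0.04045 → ((0.992157+0.055)/1.055)^2.4 ≈ 0.982251
R_lin = 0.002732, G_lin = 0.046665, B_lin = 0.982251
L = 0.2126×R + 0.7152×G + 0.0722×B
L = 0.2126×0.002732 + 0.7152×0.046665 + 0.0722×0.982251
L ≈ 0.104874


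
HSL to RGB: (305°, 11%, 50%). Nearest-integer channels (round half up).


H=305°, S=0.11, L=0.50
C = (1-|2L-1|)×S = (1-|0.00|)×0.11 = 0.11
H' = H/60 = 305/60 ≈ 5.0833; X = C×(1-|H' mod 2 - 1|) ≈ 0.1008
m = L - C/2 = 0.50 - 0.055 = 0.445
Sector ⌊H'⌋ = 5 → (R',G',B') = (0.11, 0.0, ≈0.1008)
RGB = ((R'+m)×255, (G'+m)×255, (B'+m)×255) = (141.525, 113.475, 139.1875)
Round half up → RGB(142, 113, 139)


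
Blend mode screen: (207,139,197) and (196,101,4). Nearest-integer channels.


Screen: C = 255 - (255-A)×(255-B)/255, rounded to nearest integer
R: 255 - (255-207)×(255-196)/255 = 255 - 2832/255 ≈ 255 - 11.106 = 243.894 → 244
G: 255 - (255-139)×(255-101)/255 = 255 - 17864/255 ≈ 255 - 70.055 = 184.945 → 185
B: 255 - (255-197)×(255-4)/255 = 255 - 14558/255 ≈ 255 - 57.090 = 197.910 → 198
= RGB(244, 185, 198)


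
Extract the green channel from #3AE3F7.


Color: #3AE3F7
R = 3A = 58
G = E3 = 227
B = F7 = 247
Green = 227


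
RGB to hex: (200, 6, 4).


R = 200 → C8 (hex)
G = 6 → 06 (hex)
B = 4 → 04 (hex)
Hex = #C80604


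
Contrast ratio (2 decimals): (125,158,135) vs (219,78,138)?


Linearize each sRGB channel c=v/255: c/12.92 if c ≤ 0.04045 else ((c+0.055)/1.055)^2.4
L = 0.2126×R_lin + 0.7152×G_lin + 0.0722×B_lin
Color 1 (125,158,135):
  R=125: 125/255≈0.4902 > 0.04045 → ((0.4902+0.055)/1.055)^2.4 ≈ 0.20508
  G=158: 158/255≈0.6196 > 0.04045 → ((0.6196+0.055)/1.055)^2.4 ≈ 0.34191
  B=135: 135/255≈0.5294 > 0.04045 → ((0.5294+0.055)/1.055)^2.4 ≈ 0.24228
  L1 = 0.2126×0.20508 + 0.7152×0.34191 + 0.0722×0.24228 ≈ 0.30563
Color 2 (219,78,138):
  R=219: 219/255≈0.8588 > 0.04045 → ((0.8588+0.055)/1.055)^2.4 ≈ 0.70838
  G=78: 78/255≈0.3059 > 0.04045 → ((0.3059+0.055)/1.055)^2.4 ≈ 0.07619
  B=138: 138/255≈0.5412 > 0.04045 → ((0.5412+0.055)/1.055)^2.4 ≈ 0.25415
  L2 = 0.2126×0.70838 + 0.7152×0.07619 + 0.0722×0.25415 ≈ 0.22344
Lighter = 0.30563, Darker = 0.22344
Ratio = (L_lighter + 0.05) / (L_darker + 0.05)
Ratio = (0.30563 + 0.05) / (0.22344 + 0.05) = 0.35563 / 0.27344 ≈ 1.3006
Ratio ≈ 1.30:1


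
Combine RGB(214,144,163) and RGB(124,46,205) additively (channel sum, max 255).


Additive: each channel = min(255, C₁+C₂)
R: 214+124 = 338 → 255
G: 144+46 = 190 → 190
B: 163+205 = 368 → 255
= RGB(255, 190, 255)


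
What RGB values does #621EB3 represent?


62 → 98 (R)
1E → 30 (G)
B3 → 179 (B)
= RGB(98, 30, 179)


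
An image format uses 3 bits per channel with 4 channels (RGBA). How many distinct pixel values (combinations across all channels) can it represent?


Total bits = 3 bits/channel × 4 channels = 12 bits
Distinct pixel values = 2^12
= 4,096 pixel values


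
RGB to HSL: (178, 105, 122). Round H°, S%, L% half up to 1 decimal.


Normalize: R'=178/255≈0.6980, G'=105/255≈0.4118, B'=122/255≈0.4784
Max=178/255, Min=105/255, Δ=Max-Min=73/255
L = (Max+Min)/2 = (178+105)/510 = 283/510 = 0.55490… → L = 55.5%
L > 0.5 → S = Δ/(2-Max-Min) = 73/(510-178-105) = 73/227 = 0.32158… → S = 32.2%
(the 1/255 factors cancel in S and H, so raw channel differences can be used)
Max is R' → H = 60 × (((G-B)/Δ) mod 6) = 60 × (((105-122)/73) mod 6)
  (-17)/73 = -0.2328…; negative, so add 6 → 5.7671…
  H = 60 × 5.7671… = 346.027…° → H = 346.0°
= HSL(346.0°, 32.2%, 55.5%)


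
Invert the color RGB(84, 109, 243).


Invert: (255-R, 255-G, 255-B)
R: 255-84 = 171
G: 255-109 = 146
B: 255-243 = 12
= RGB(171, 146, 12)


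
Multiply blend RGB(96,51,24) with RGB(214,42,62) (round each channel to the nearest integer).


Multiply: C = A×B/255, rounded to nearest integer
R: 96×214/255 = 20544/255 ≈ 80.565 → 81
G: 51×42/255 = 2142/255 ≈ 8.400 → 8
B: 24×62/255 = 1488/255 ≈ 5.835 → 6
= RGB(81, 8, 6)


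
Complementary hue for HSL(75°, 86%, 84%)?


Complement = opposite side of color wheel = hue + 180°
H' = (75 + 180) mod 360 = 255°
S and L unchanged.
= HSL(255°, 86%, 84%)


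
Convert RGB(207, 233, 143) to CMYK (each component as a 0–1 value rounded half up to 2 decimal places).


R'=207/255≈0.8118, G'=233/255≈0.9137, B'=143/255≈0.5608
K = 1 - max(R',G',B') = 1 - 233/255 = 22/255 = 0.08627… → 0.09
(1-R'-K)/(1-K) simplifies to (max-R)/max with max = 233:
C = (233-207)/233 = 26/233 = 0.11158… → 0.11
M = (233-233)/233 = 0/233 = 0 → 0.00
Y = (233-143)/233 = 90/233 = 0.38626… → 0.39
= CMYK(0.11, 0.00, 0.39, 0.09)


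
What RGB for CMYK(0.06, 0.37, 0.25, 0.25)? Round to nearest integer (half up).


R = 255 × (1-C) × (1-K) = 255 × 0.94 × 0.75 = 179.775 → 180
G = 255 × (1-M) × (1-K) = 255 × 0.63 × 0.75 = 120.4875 → 120
B = 255 × (1-Y) × (1-K) = 255 × 0.75 × 0.75 = 143.4375 → 143
= RGB(180, 120, 143)


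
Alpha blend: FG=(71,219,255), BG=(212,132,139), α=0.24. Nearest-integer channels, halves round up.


C = α×F + (1-α)×B, with 1-α = 0.76
R: 0.24×71 + 0.76×212 = 17.04 + 161.12 = 178.16 → 178
G: 0.24×219 + 0.76×132 = 52.56 + 100.32 = 152.88 → 153
B: 0.24×255 + 0.76×139 = 61.20 + 105.64 = 166.84 → 167
= RGB(178, 153, 167)


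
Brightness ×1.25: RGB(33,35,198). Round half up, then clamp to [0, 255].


Multiply each channel by 1.25, round half up, clamp to [0, 255]
R: 33×1.25 = 41.25 → round → 41
G: 35×1.25 = 43.75 → round → 44
B: 198×1.25 = 247.5 → round → 248
= RGB(41, 44, 248)


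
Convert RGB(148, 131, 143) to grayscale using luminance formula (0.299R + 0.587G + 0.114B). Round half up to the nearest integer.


Gray = 0.299×R + 0.587×G + 0.114×B
Gray = 0.299×148 + 0.587×131 + 0.114×143
Gray = 44.252 + 76.897 + 16.302
Gray = 137.451 → round half up → 137
Gray = 137


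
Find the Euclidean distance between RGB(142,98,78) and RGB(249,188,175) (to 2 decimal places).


d = √[(R₁-R₂)² + (G₁-G₂)² + (B₁-B₂)²]
d = √[(142-249)² + (98-188)² + (78-175)²]
d = √[11449 + 8100 + 9409]
d = √28958
d ≈ 170.17


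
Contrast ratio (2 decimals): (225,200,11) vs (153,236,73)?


Linearize each sRGB channel c=v/255: c/12.92 if c ≤ 0.04045 else ((c+0.055)/1.055)^2.4
L = 0.2126×R_lin + 0.7152×G_lin + 0.0722×B_lin
Color 1 (225,200,11):
  R=225: 225/255≈0.8824 > 0.04045 → ((0.8824+0.055)/1.055)^2.4 ≈ 0.75294
  G=200: 200/255≈0.7843 > 0.04045 → ((0.7843+0.055)/1.055)^2.4 ≈ 0.57758
  B=11: 11/255≈0.0431 > 0.04045 → ((0.0431+0.055)/1.055)^2.4 ≈ 0.00335
  L1 = 0.2126×0.75294 + 0.7152×0.57758 + 0.0722×0.00335 ≈ 0.57340
Color 2 (153,236,73):
  R=153: 153/255≈0.6000 > 0.04045 → ((0.6000+0.055)/1.055)^2.4 ≈ 0.31855
  G=236: 236/255≈0.9255 > 0.04045 → ((0.9255+0.055)/1.055)^2.4 ≈ 0.83880
  B=73: 73/255≈0.2863 > 0.04045 → ((0.2863+0.055)/1.055)^2.4 ≈ 0.06663
  L2 = 0.2126×0.31855 + 0.7152×0.83880 + 0.0722×0.06663 ≈ 0.67244
Lighter = 0.67244, Darker = 0.57340
Ratio = (L_lighter + 0.05) / (L_darker + 0.05)
Ratio = (0.67244 + 0.05) / (0.57340 + 0.05) = 0.72244 / 0.62340 ≈ 1.1589
Ratio ≈ 1.16:1


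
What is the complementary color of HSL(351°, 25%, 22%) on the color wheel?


Complement = opposite side of color wheel = hue + 180°
H' = (351 + 180) mod 360 = 171°
S and L unchanged.
= HSL(171°, 25%, 22%)


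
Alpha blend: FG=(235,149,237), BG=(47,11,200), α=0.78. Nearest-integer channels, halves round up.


C = α×F + (1-α)×B, with 1-α = 0.22
R: 0.78×235 + 0.22×47 = 183.30 + 10.34 = 193.64 → 194
G: 0.78×149 + 0.22×11 = 116.22 + 2.42 = 118.64 → 119
B: 0.78×237 + 0.22×200 = 184.86 + 44.00 = 228.86 → 229
= RGB(194, 119, 229)


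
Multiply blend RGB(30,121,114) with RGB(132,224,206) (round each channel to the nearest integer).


Multiply: C = A×B/255, rounded to nearest integer
R: 30×132/255 = 3960/255 ≈ 15.529 → 16
G: 121×224/255 = 27104/255 ≈ 106.290 → 106
B: 114×206/255 = 23484/255 ≈ 92.094 → 92
= RGB(16, 106, 92)


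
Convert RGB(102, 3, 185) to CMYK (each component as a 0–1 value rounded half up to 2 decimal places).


R'=102/255≈0.4000, G'=3/255≈0.0118, B'=185/255≈0.7255
K = 1 - max(R',G',B') = 1 - 185/255 = 70/255 = 0.27450… → 0.27
(1-R'-K)/(1-K) simplifies to (max-R)/max with max = 185:
C = (185-102)/185 = 83/185 = 0.44864… → 0.45
M = (185-3)/185 = 182/185 = 0.98378… → 0.98
Y = (185-185)/185 = 0/185 = 0 → 0.00
= CMYK(0.45, 0.98, 0.00, 0.27)


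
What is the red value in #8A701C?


Color: #8A701C
R = 8A = 138
G = 70 = 112
B = 1C = 28
Red = 138


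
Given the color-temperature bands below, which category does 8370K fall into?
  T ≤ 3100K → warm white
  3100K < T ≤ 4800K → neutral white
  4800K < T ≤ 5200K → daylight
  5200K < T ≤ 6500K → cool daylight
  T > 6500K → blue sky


Temperature: 8370K
8370K > 6500K → blue sky
Classification: blue sky


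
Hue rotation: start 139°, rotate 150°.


New hue = (H + rotation) mod 360
New hue = (139 + 150) mod 360
= 289 mod 360
= 289°


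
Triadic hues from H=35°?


Triadic: equally spaced at 120° intervals
H1 = 35°
H2 = (35 + 120) mod 360 = 155°
H3 = (35 + 240) mod 360 = 275°
Triadic = 35°, 155°, 275°


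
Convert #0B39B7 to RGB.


0B → 11 (R)
39 → 57 (G)
B7 → 183 (B)
= RGB(11, 57, 183)


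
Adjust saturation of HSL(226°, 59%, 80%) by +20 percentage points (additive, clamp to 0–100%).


Original S = 59%
Adjustment = +20 percentage points
New S = 59 + (20) = 79
Clamp to [0, 100] → 79
= HSL(226°, 79%, 80%)


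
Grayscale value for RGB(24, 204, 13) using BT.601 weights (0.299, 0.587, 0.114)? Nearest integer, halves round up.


Gray = 0.299×R + 0.587×G + 0.114×B
Gray = 0.299×24 + 0.587×204 + 0.114×13
Gray = 7.176 + 119.748 + 1.482
Gray = 128.406 → round half up → 128
Gray = 128


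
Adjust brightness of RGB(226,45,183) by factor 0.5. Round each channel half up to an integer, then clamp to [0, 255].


Multiply each channel by 0.5, round half up, clamp to [0, 255]
R: 226×0.5 = 113
G: 45×0.5 = 22.5 → round → 23
B: 183×0.5 = 91.5 → round → 92
= RGB(113, 23, 92)


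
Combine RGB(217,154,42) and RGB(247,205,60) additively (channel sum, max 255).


Additive: each channel = min(255, C₁+C₂)
R: 217+247 = 464 → 255
G: 154+205 = 359 → 255
B: 42+60 = 102 → 102
= RGB(255, 255, 102)


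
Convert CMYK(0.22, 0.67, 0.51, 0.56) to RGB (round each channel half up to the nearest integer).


R = 255 × (1-C) × (1-K) = 255 × 0.78 × 0.44 = 87.516 → 88
G = 255 × (1-M) × (1-K) = 255 × 0.33 × 0.44 = 37.026 → 37
B = 255 × (1-Y) × (1-K) = 255 × 0.49 × 0.44 = 54.978 → 55
= RGB(88, 37, 55)


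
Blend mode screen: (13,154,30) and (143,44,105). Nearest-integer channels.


Screen: C = 255 - (255-A)×(255-B)/255, rounded to nearest integer
R: 255 - (255-13)×(255-143)/255 = 255 - 27104/255 ≈ 255 - 106.290 = 148.710 → 149
G: 255 - (255-154)×(255-44)/255 = 255 - 21311/255 ≈ 255 - 83.573 = 171.427 → 171
B: 255 - (255-30)×(255-105)/255 = 255 - 33750/255 ≈ 255 - 132.353 = 122.647 → 123
= RGB(149, 171, 123)


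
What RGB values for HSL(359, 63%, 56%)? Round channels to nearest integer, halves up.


H=359°, S=0.63, L=0.56
C = (1-|2L-1|)×S = (1-|0.12|)×0.63 = 0.5544
H' = H/60 = 359/60 ≈ 5.9833; X = C×(1-|H' mod 2 - 1|) = 0.00924
m = L - C/2 = 0.56 - 0.2772 = 0.2828
Sector ⌊H'⌋ = 5 → (R',G',B') = (0.5544, 0.0, 0.00924)
RGB = ((R'+m)×255, (G'+m)×255, (B'+m)×255) = (213.486, 72.114, 74.4702)
Round half up → RGB(213, 72, 74)


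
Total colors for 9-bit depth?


Colors = 2^bits = 2^9
= 512 colors


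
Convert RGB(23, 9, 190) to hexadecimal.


R = 23 → 17 (hex)
G = 9 → 09 (hex)
B = 190 → BE (hex)
Hex = #1709BE


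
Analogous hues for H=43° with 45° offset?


Base hue: 43°
Left analog: (43 - 45) mod 360 = 358°
Right analog: (43 + 45) mod 360 = 88°
Analogous hues = 358° and 88°


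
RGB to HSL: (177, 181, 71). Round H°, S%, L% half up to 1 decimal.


Normalize: R'=177/255≈0.6941, G'=181/255≈0.7098, B'=71/255≈0.2784
Max=181/255, Min=71/255, Δ=Max-Min=110/255
L = (Max+Min)/2 = (181+71)/510 = 252/510 = 0.49411… → L = 49.4%
L ≤ 0.5 → S = Δ/(Max+Min) = 110/(181+71) = 110/252 = 0.43650… → S = 43.7%
(the 1/255 factors cancel in S and H, so raw channel differences can be used)
Max is G' → H = 60 × ((B-R)/Δ + 2) = 60 × ((71-177)/110 + 2)
  -106/110 + 2 = -0.9636… + 2 = 1.0363…
  H = 60 × 1.0363… = 62.181…° → H = 62.2°
= HSL(62.2°, 43.7%, 49.4%)


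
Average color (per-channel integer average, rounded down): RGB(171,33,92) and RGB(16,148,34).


Midpoint: each channel = ⌊(C₁+C₂)/2⌋
R: ⌊(171+16)/2⌋ = 93
G: ⌊(33+148)/2⌋ = 90
B: ⌊(92+34)/2⌋ = 63
= RGB(93, 90, 63)


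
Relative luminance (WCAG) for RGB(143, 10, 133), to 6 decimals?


Linearize each channel (sRGB transfer function): c = v/255; c_lin = c/12.92 if c ≤ 0.04045, else ((c+0.055)/1.055)^2.4
  R: 143/255 ≈ 0.560784 > 0.04045 → ((0.560784+0.055)/1.055)^2.4 ≈ 0.274677
  G: 10/255 ≈ 0.039216 ≤ 0.04045 → 0.039216/12.92 ≈ 0.003035
  B: 133/255 ≈ 0.521569 > 0.04045 → ((0.521569+0.055)/1.055)^2.4 ≈ 0.234551
R_lin = 0.274677, G_lin = 0.003035, B_lin = 0.234551
L = 0.2126×R + 0.7152×G + 0.0722×B
L = 0.2126×0.274677 + 0.7152×0.003035 + 0.0722×0.234551
L ≈ 0.077502


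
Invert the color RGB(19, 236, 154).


Invert: (255-R, 255-G, 255-B)
R: 255-19 = 236
G: 255-236 = 19
B: 255-154 = 101
= RGB(236, 19, 101)


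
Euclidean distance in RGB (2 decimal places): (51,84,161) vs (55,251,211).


d = √[(R₁-R₂)² + (G₁-G₂)² + (B₁-B₂)²]
d = √[(51-55)² + (84-251)² + (161-211)²]
d = √[16 + 27889 + 2500]
d = √30405
d ≈ 174.37


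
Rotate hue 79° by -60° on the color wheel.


New hue = (H + rotation) mod 360
New hue = (79 -60) mod 360
= 19 mod 360
= 19°


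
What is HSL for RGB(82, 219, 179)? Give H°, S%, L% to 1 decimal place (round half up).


Normalize: R'=82/255≈0.3216, G'=219/255≈0.8588, B'=179/255≈0.7020
Max=219/255, Min=82/255, Δ=Max-Min=137/255
L = (Max+Min)/2 = (219+82)/510 = 301/510 = 0.59019… → L = 59.0%
L > 0.5 → S = Δ/(2-Max-Min) = 137/(510-219-82) = 137/209 = 0.65550… → S = 65.6%
(the 1/255 factors cancel in S and H, so raw channel differences can be used)
Max is G' → H = 60 × ((B-R)/Δ + 2) = 60 × ((179-82)/137 + 2)
  97/137 + 2 = 0.7080… + 2 = 2.7080…
  H = 60 × 2.7080… = 162.481…° → H = 162.5°
= HSL(162.5°, 65.6%, 59.0%)


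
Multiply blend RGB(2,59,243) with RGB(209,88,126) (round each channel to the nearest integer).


Multiply: C = A×B/255, rounded to nearest integer
R: 2×209/255 = 418/255 ≈ 1.639 → 2
G: 59×88/255 = 5192/255 ≈ 20.361 → 20
B: 243×126/255 = 30618/255 ≈ 120.071 → 120
= RGB(2, 20, 120)


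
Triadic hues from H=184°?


Triadic: equally spaced at 120° intervals
H1 = 184°
H2 = (184 + 120) mod 360 = 304°
H3 = (184 + 240) mod 360 = 64°
Triadic = 184°, 304°, 64°


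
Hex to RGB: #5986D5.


59 → 89 (R)
86 → 134 (G)
D5 → 213 (B)
= RGB(89, 134, 213)


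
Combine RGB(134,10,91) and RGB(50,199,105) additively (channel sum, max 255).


Additive: each channel = min(255, C₁+C₂)
R: 134+50 = 184 → 184
G: 10+199 = 209 → 209
B: 91+105 = 196 → 196
= RGB(184, 209, 196)


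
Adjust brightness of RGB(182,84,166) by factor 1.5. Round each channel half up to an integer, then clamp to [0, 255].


Multiply each channel by 1.5, round half up, clamp to [0, 255]
R: 182×1.5 = 273 → clamp → 255
G: 84×1.5 = 126
B: 166×1.5 = 249
= RGB(255, 126, 249)


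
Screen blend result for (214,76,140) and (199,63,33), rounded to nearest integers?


Screen: C = 255 - (255-A)×(255-B)/255, rounded to nearest integer
R: 255 - (255-214)×(255-199)/255 = 255 - 2296/255 ≈ 255 - 9.004 = 245.996 → 246
G: 255 - (255-76)×(255-63)/255 = 255 - 34368/255 ≈ 255 - 134.776 = 120.224 → 120
B: 255 - (255-140)×(255-33)/255 = 255 - 25530/255 ≈ 255 - 100.118 = 154.882 → 155
= RGB(246, 120, 155)


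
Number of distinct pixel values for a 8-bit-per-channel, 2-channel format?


Total bits = 8 bits/channel × 2 channels = 16 bits
Distinct pixel values = 2^16
= 65,536 pixel values


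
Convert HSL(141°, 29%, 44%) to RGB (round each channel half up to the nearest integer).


H=141°, S=0.29, L=0.44
C = (1-|2L-1|)×S = (1-|-0.12|)×0.29 = 0.2552
H' = H/60 = 141/60 ≈ 2.3500; X = C×(1-|H' mod 2 - 1|) = 0.08932
m = L - C/2 = 0.44 - 0.1276 = 0.3124
Sector ⌊H'⌋ = 2 → (R',G',B') = (0.0, 0.2552, 0.08932)
RGB = ((R'+m)×255, (G'+m)×255, (B'+m)×255) = (79.662, 144.738, 102.4386)
Round half up → RGB(80, 145, 102)


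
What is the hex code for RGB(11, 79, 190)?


R = 11 → 0B (hex)
G = 79 → 4F (hex)
B = 190 → BE (hex)
Hex = #0B4FBE


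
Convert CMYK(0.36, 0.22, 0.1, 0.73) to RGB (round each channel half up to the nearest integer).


R = 255 × (1-C) × (1-K) = 255 × 0.64 × 0.27 = 44.064 → 44
G = 255 × (1-M) × (1-K) = 255 × 0.78 × 0.27 = 53.703 → 54
B = 255 × (1-Y) × (1-K) = 255 × 0.90 × 0.27 = 61.965 → 62
= RGB(44, 54, 62)


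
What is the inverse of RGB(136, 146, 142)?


Invert: (255-R, 255-G, 255-B)
R: 255-136 = 119
G: 255-146 = 109
B: 255-142 = 113
= RGB(119, 109, 113)


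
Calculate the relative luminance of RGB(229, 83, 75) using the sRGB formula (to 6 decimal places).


Linearize each channel (sRGB transfer function): c = v/255; c_lin = c/12.92 if c ≤ 0.04045, else ((c+0.055)/1.055)^2.4
  R: 229/255 ≈ 0.898039 > 0.04045 → ((0.898039+0.055)/1.055)^2.4 ≈ 0.783538
  G: 83/255 ≈ 0.325490 > 0.04045 → ((0.325490+0.055)/1.055)^2.4 ≈ 0.086500
  B: 75/255 ≈ 0.294118 > 0.04045 → ((0.294118+0.055)/1.055)^2.4 ≈ 0.070360
R_lin = 0.783538, G_lin = 0.086500, B_lin = 0.070360
L = 0.2126×R + 0.7152×G + 0.0722×B
L = 0.2126×0.783538 + 0.7152×0.086500 + 0.0722×0.070360
L ≈ 0.233525


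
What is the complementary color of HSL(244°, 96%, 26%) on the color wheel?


Complement = opposite side of color wheel = hue + 180°
H' = (244 + 180) mod 360 = 64°
S and L unchanged.
= HSL(64°, 96%, 26%)


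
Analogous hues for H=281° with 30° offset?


Base hue: 281°
Left analog: (281 - 30) mod 360 = 251°
Right analog: (281 + 30) mod 360 = 311°
Analogous hues = 251° and 311°


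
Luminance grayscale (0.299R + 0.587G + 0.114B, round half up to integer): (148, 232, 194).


Gray = 0.299×R + 0.587×G + 0.114×B
Gray = 0.299×148 + 0.587×232 + 0.114×194
Gray = 44.252 + 136.184 + 22.116
Gray = 202.552 → round half up → 203
Gray = 203


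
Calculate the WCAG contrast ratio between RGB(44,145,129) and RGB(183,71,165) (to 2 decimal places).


Linearize each sRGB channel c=v/255: c/12.92 if c ≤ 0.04045 else ((c+0.055)/1.055)^2.4
L = 0.2126×R_lin + 0.7152×G_lin + 0.0722×B_lin
Color 1 (44,145,129):
  R=44: 44/255≈0.1725 > 0.04045 → ((0.1725+0.055)/1.055)^2.4 ≈ 0.02519
  G=145: 145/255≈0.5686 > 0.04045 → ((0.5686+0.055)/1.055)^2.4 ≈ 0.28315
  B=129: 129/255≈0.5059 > 0.04045 → ((0.5059+0.055)/1.055)^2.4 ≈ 0.21953
  L1 = 0.2126×0.02519 + 0.7152×0.28315 + 0.0722×0.21953 ≈ 0.22371
Color 2 (183,71,165):
  R=183: 183/255≈0.7176 > 0.04045 → ((0.7176+0.055)/1.055)^2.4 ≈ 0.47353
  G=71: 71/255≈0.2784 > 0.04045 → ((0.2784+0.055)/1.055)^2.4 ≈ 0.06301
  B=165: 165/255≈0.6471 > 0.04045 → ((0.6471+0.055)/1.055)^2.4 ≈ 0.37626
  L2 = 0.2126×0.47353 + 0.7152×0.06301 + 0.0722×0.37626 ≈ 0.17290
Lighter = 0.22371, Darker = 0.17290
Ratio = (L_lighter + 0.05) / (L_darker + 0.05)
Ratio = (0.22371 + 0.05) / (0.17290 + 0.05) = 0.27371 / 0.22290 ≈ 1.2279
Ratio ≈ 1.23:1


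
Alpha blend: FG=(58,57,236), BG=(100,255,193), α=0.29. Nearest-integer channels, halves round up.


C = α×F + (1-α)×B, with 1-α = 0.71
R: 0.29×58 + 0.71×100 = 16.82 + 71.00 = 87.82 → 88
G: 0.29×57 + 0.71×255 = 16.53 + 181.05 = 197.58 → 198
B: 0.29×236 + 0.71×193 = 68.44 + 137.03 = 205.47 → 205
= RGB(88, 198, 205)


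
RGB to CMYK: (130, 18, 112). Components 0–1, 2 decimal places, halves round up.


R'=130/255≈0.5098, G'=18/255≈0.0706, B'=112/255≈0.4392
K = 1 - max(R',G',B') = 1 - 130/255 = 125/255 = 0.49019… → 0.49
(1-R'-K)/(1-K) simplifies to (max-R)/max with max = 130:
C = (130-130)/130 = 0/130 = 0 → 0.00
M = (130-18)/130 = 112/130 = 0.86153… → 0.86
Y = (130-112)/130 = 18/130 = 0.13846… → 0.14
= CMYK(0.00, 0.86, 0.14, 0.49)
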